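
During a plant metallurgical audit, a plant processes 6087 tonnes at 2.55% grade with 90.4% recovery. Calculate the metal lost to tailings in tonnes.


14.901 tonnes

Total metal in feed:
= 6087 * 2.55 / 100 = 155.2185 tonnes
Metal recovered:
= 155.2185 * 90.4 / 100 = 140.317524 tonnes
Metal lost to tailings:
= 155.2185 - 140.317524
= 14.901 tonnes


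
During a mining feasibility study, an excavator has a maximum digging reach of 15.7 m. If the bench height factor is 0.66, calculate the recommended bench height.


Bench height = reach * factor
= 15.7 * 0.66
= 10.362 m

10.362 m


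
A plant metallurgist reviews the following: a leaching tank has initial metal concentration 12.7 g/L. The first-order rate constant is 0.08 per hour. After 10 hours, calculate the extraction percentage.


55.0671%

Compute the exponent:
-k * t = -0.08 * 10 = -0.8
Remaining concentration:
C = 12.7 * exp(-0.8)
= 12.7 * 0.4493289641
= 5.706477844 g/L
Extracted = 12.7 - 5.706477844 = 6.993522156 g/L
Extraction % = 6.993522156 / 12.7 * 100
= 55.0671%


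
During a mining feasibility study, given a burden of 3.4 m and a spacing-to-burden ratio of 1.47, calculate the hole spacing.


Spacing = burden * ratio
= 3.4 * 1.47
= 4.998 m

4.998 m


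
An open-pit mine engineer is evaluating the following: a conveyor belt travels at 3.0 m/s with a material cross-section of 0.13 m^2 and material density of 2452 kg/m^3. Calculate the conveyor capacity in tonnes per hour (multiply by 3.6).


Volumetric flow = speed * area
= 3.0 * 0.13 = 0.39 m^3/s
Mass flow = volumetric * density
= 0.39 * 2452 = 956.28 kg/s
Convert to t/h: multiply by 3.6
Capacity = 956.28 * 3.6
= 3442.608 t/h

3442.608 t/h


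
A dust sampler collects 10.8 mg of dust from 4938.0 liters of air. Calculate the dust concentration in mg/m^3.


Convert liters to m^3: 1 m^3 = 1000 L
Concentration = mass / volume * 1000
= 10.8 / 4938.0 * 1000
= 0.002187120292 * 1000
= 2.1871 mg/m^3

2.1871 mg/m^3


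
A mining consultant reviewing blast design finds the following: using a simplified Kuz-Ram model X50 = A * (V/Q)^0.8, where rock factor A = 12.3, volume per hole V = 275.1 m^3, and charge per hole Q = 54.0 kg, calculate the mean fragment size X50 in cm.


Compute V/Q:
V/Q = 275.1 / 54.0 = 5.094444444
Raise to the power 0.8:
(V/Q)^0.8 = 5.094444444^0.8 = 3.678556784
Multiply by A:
X50 = 12.3 * 3.678556784
= 45.2462 cm

45.2462 cm


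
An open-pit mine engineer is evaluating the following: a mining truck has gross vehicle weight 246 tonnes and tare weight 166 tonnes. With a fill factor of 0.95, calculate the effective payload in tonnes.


Maximum payload = gross - tare
= 246 - 166 = 80 tonnes
Effective payload = max payload * fill factor
= 80 * 0.95
= 76.0 tonnes

76.0 tonnes


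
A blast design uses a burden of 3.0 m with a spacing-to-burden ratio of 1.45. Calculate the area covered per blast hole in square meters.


First, find the spacing:
Spacing = burden * ratio = 3.0 * 1.45
= 4.35 m
Then, calculate the area:
Area = burden * spacing = 3.0 * 4.35
= 13.05 m^2

13.05 m^2


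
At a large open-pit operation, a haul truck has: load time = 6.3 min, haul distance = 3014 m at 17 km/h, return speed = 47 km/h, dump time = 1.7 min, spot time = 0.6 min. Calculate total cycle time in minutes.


23.0853 min

Convert haul speed to m/min: 17 * 1000/60 = 283.3333333 m/min
Haul time = 3014 / 283.3333333 = 10.63764706 min
Convert return speed to m/min: 47 * 1000/60 = 783.3333333 m/min
Return time = 3014 / 783.3333333 = 3.847659574 min
Total cycle time:
= 6.3 + 10.63764706 + 1.7 + 3.847659574 + 0.6
= 23.0853 min


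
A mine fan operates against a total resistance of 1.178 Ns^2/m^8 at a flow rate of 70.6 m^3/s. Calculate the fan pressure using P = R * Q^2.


5871.5761 Pa

Compute Q^2:
Q^2 = 70.6^2 = 4984.36
Compute pressure:
P = R * Q^2 = 1.178 * 4984.36
= 5871.5761 Pa


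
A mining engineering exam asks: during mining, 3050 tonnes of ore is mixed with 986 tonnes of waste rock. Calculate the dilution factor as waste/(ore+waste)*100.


Total material = ore + waste
= 3050 + 986 = 4036 tonnes
Dilution = waste / total * 100
= 986 / 4036 * 100
= 0.2443012884 * 100
= 24.4301%

24.4301%


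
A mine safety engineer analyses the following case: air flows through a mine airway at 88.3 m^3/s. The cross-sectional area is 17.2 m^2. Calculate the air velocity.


5.1337 m/s

Velocity = flow rate / cross-sectional area
= 88.3 / 17.2
= 5.1337 m/s


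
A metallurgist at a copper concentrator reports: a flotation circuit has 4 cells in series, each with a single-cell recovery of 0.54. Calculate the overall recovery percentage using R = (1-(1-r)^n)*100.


95.5225%

Complement of single-cell recovery:
1 - r = 1 - 0.54 = 0.46
Raise to power n:
(1 - r)^4 = 0.46^4 = 0.04477456
Overall recovery:
R = (1 - 0.04477456) * 100
= 95.5225%


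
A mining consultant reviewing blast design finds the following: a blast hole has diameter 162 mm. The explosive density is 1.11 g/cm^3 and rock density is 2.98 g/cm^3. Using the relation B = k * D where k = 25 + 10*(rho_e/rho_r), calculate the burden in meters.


4.6534 m

First, compute k:
rho_e / rho_r = 1.11 / 2.98 = 0.3724832215
k = 25 + 10 * 0.3724832215 = 28.72483221
Then, compute burden:
B = k * D / 1000 = 28.72483221 * 162 / 1000
= 4653.422819 / 1000
= 4.6534 m


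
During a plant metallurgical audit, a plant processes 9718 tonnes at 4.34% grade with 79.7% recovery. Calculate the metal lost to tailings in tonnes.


85.6175 tonnes

Total metal in feed:
= 9718 * 4.34 / 100 = 421.7612 tonnes
Metal recovered:
= 421.7612 * 79.7 / 100 = 336.1436764 tonnes
Metal lost to tailings:
= 421.7612 - 336.1436764
= 85.6175 tonnes


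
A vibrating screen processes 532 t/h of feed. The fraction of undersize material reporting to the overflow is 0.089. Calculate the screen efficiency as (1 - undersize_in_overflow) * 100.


91.1%

Screen efficiency = (1 - fraction of undersize in overflow) * 100
= (1 - 0.089) * 100
= 0.911 * 100
= 91.1%


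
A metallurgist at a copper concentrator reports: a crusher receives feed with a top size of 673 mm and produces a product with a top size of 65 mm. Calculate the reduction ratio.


10.3538

Reduction ratio = feed size / product size
= 673 / 65
= 10.3538


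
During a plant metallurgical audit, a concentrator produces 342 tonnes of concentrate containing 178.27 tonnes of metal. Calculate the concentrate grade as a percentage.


52.1257%

Grade = (metal in concentrate / concentrate mass) * 100
= (178.27 / 342) * 100
= 0.5212573099 * 100
= 52.1257%


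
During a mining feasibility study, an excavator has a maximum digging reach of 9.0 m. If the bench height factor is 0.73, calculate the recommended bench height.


6.57 m

Bench height = reach * factor
= 9.0 * 0.73
= 6.57 m


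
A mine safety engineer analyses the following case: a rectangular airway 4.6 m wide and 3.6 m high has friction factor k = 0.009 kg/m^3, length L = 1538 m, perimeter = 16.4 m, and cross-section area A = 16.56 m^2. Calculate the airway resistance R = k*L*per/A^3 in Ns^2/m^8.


0.05 Ns^2/m^8

Compute the numerator:
k * L * per = 0.009 * 1538 * 16.4
= 227.0088
Compute the denominator:
A^3 = 16.56^3 = 4541.308416
Resistance:
R = 227.0088 / 4541.308416
= 0.05 Ns^2/m^8


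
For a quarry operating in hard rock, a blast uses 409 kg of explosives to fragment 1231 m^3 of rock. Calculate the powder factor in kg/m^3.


0.3323 kg/m^3

Powder factor = explosive mass / rock volume
= 409 / 1231
= 0.3323 kg/m^3


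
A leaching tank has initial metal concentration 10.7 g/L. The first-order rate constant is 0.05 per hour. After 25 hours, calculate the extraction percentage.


Compute the exponent:
-k * t = -0.05 * 25 = -1.25
Remaining concentration:
C = 10.7 * exp(-1.25)
= 10.7 * 0.2865047969
= 3.065601326 g/L
Extracted = 10.7 - 3.065601326 = 7.634398674 g/L
Extraction % = 7.634398674 / 10.7 * 100
= 71.3495%

71.3495%


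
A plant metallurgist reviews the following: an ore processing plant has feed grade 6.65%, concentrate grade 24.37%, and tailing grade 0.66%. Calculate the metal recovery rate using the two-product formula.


Using the two-product formula:
R = 100 * c * (f - t) / (f * (c - t))
Numerator = 100 * 24.37 * (6.65 - 0.66)
= 100 * 24.37 * 5.99
= 14597.63
Denominator = 6.65 * (24.37 - 0.66)
= 6.65 * 23.71
= 157.6715
R = 14597.63 / 157.6715
= 92.5826%

92.5826%


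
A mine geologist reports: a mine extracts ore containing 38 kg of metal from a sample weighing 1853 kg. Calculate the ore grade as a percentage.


Ore grade = (metal mass / ore mass) * 100
= (38 / 1853) * 100
= 0.02050728548 * 100
= 2.0507%

2.0507%


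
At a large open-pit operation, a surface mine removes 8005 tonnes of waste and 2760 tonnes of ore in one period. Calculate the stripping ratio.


2.9004

Stripping ratio = waste tonnage / ore tonnage
= 8005 / 2760
= 2.9004


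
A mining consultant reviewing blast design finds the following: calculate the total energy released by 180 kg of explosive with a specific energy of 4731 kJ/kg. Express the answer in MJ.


851.58 MJ

Energy = mass * specific_energy / 1000
= 180 * 4731 / 1000
= 851580 / 1000
= 851.58 MJ


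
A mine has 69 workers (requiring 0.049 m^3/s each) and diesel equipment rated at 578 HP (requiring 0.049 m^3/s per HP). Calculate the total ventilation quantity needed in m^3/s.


Airflow for workers:
Q_people = 69 * 0.049 = 3.381 m^3/s
Airflow for diesel equipment:
Q_diesel = 578 * 0.049 = 28.322 m^3/s
Total ventilation:
Q_total = 3.381 + 28.322
= 31.703 m^3/s

31.703 m^3/s


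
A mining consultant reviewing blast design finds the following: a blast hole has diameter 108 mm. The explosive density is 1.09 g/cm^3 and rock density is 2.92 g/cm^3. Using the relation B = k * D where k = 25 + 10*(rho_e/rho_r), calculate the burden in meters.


3.1032 m

First, compute k:
rho_e / rho_r = 1.09 / 2.92 = 0.3732876712
k = 25 + 10 * 0.3732876712 = 28.73287671
Then, compute burden:
B = k * D / 1000 = 28.73287671 * 108 / 1000
= 3103.150685 / 1000
= 3.1032 m


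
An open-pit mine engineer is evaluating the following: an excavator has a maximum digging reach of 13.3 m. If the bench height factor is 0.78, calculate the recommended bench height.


Bench height = reach * factor
= 13.3 * 0.78
= 10.374 m

10.374 m


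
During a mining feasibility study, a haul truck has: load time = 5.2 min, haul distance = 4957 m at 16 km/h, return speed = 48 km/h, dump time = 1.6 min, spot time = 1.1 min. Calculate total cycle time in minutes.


32.685 min

Convert haul speed to m/min: 16 * 1000/60 = 266.6666667 m/min
Haul time = 4957 / 266.6666667 = 18.58875 min
Convert return speed to m/min: 48 * 1000/60 = 800 m/min
Return time = 4957 / 800 = 6.19625 min
Total cycle time:
= 5.2 + 18.58875 + 1.6 + 6.19625 + 1.1
= 32.685 min


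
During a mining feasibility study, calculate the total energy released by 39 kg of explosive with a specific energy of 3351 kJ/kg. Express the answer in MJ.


130.689 MJ

Energy = mass * specific_energy / 1000
= 39 * 3351 / 1000
= 130689 / 1000
= 130.689 MJ


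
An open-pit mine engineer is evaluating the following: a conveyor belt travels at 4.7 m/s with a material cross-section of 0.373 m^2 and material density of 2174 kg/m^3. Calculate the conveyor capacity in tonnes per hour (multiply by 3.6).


13720.4618 t/h

Volumetric flow = speed * area
= 4.7 * 0.373 = 1.7531 m^3/s
Mass flow = volumetric * density
= 1.7531 * 2174 = 3811.2394 kg/s
Convert to t/h: multiply by 3.6
Capacity = 3811.2394 * 3.6
= 13720.4618 t/h


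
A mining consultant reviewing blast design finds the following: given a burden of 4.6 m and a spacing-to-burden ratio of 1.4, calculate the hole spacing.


Spacing = burden * ratio
= 4.6 * 1.4
= 6.44 m

6.44 m


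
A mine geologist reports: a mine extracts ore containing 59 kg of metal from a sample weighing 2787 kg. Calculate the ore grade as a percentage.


2.117%

Ore grade = (metal mass / ore mass) * 100
= (59 / 2787) * 100
= 0.02116971654 * 100
= 2.117%


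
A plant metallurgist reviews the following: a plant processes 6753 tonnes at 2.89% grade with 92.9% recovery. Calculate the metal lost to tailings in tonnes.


Total metal in feed:
= 6753 * 2.89 / 100 = 195.1617 tonnes
Metal recovered:
= 195.1617 * 92.9 / 100 = 181.3052193 tonnes
Metal lost to tailings:
= 195.1617 - 181.3052193
= 13.8565 tonnes

13.8565 tonnes


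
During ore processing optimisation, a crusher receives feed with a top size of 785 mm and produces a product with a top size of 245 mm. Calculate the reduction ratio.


3.2041

Reduction ratio = feed size / product size
= 785 / 245
= 3.2041


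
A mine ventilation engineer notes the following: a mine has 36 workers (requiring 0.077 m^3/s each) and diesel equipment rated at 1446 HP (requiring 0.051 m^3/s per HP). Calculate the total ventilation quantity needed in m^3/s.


76.518 m^3/s

Airflow for workers:
Q_people = 36 * 0.077 = 2.772 m^3/s
Airflow for diesel equipment:
Q_diesel = 1446 * 0.051 = 73.746 m^3/s
Total ventilation:
Q_total = 2.772 + 73.746
= 76.518 m^3/s


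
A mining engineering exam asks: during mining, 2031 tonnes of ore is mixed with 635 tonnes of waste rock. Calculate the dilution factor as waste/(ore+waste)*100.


23.8185%

Total material = ore + waste
= 2031 + 635 = 2666 tonnes
Dilution = waste / total * 100
= 635 / 2666 * 100
= 0.2381845461 * 100
= 23.8185%


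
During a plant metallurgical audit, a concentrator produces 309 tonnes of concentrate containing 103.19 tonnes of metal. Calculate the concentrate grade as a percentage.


33.3948%

Grade = (metal in concentrate / concentrate mass) * 100
= (103.19 / 309) * 100
= 0.3339482201 * 100
= 33.3948%


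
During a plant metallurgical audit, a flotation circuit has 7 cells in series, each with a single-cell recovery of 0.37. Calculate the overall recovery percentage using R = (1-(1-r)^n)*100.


96.061%

Complement of single-cell recovery:
1 - r = 1 - 0.37 = 0.63
Raise to power n:
(1 - r)^7 = 0.63^7 = 0.03938980639
Overall recovery:
R = (1 - 0.03938980639) * 100
= 96.061%


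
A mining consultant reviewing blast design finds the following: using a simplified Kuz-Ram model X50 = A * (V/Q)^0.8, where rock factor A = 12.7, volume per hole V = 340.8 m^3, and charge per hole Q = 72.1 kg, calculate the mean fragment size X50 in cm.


Compute V/Q:
V/Q = 340.8 / 72.1 = 4.726768377
Raise to the power 0.8:
(V/Q)^0.8 = 4.726768377^0.8 = 3.464586885
Multiply by A:
X50 = 12.7 * 3.464586885
= 44.0003 cm

44.0003 cm


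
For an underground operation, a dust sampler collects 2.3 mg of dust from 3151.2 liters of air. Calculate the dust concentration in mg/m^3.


Convert liters to m^3: 1 m^3 = 1000 L
Concentration = mass / volume * 1000
= 2.3 / 3151.2 * 1000
= 0.0007298806804 * 1000
= 0.7299 mg/m^3

0.7299 mg/m^3


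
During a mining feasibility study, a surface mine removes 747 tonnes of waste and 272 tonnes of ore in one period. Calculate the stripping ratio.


2.7463

Stripping ratio = waste tonnage / ore tonnage
= 747 / 272
= 2.7463


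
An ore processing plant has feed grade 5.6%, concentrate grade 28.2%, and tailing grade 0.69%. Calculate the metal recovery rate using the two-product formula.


Using the two-product formula:
R = 100 * c * (f - t) / (f * (c - t))
Numerator = 100 * 28.2 * (5.6 - 0.69)
= 100 * 28.2 * 4.91
= 13846.2
Denominator = 5.6 * (28.2 - 0.69)
= 5.6 * 27.51
= 154.056
R = 13846.2 / 154.056
= 89.8777%

89.8777%


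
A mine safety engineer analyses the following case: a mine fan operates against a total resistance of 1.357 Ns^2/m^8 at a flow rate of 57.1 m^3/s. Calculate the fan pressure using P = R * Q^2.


Compute Q^2:
Q^2 = 57.1^2 = 3260.41
Compute pressure:
P = R * Q^2 = 1.357 * 3260.41
= 4424.3764 Pa

4424.3764 Pa


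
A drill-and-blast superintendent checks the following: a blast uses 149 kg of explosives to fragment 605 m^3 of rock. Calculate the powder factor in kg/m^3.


0.2463 kg/m^3

Powder factor = explosive mass / rock volume
= 149 / 605
= 0.2463 kg/m^3


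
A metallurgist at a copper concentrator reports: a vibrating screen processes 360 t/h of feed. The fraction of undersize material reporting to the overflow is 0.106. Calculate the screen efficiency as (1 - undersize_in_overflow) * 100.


Screen efficiency = (1 - fraction of undersize in overflow) * 100
= (1 - 0.106) * 100
= 0.894 * 100
= 89.4%

89.4%


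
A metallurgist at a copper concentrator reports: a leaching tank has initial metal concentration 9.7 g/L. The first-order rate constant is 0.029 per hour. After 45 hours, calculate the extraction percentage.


Compute the exponent:
-k * t = -0.029 * 45 = -1.305
Remaining concentration:
C = 9.7 * exp(-1.305)
= 9.7 * 0.271172535
= 2.63037359 g/L
Extracted = 9.7 - 2.63037359 = 7.06962641 g/L
Extraction % = 7.06962641 / 9.7 * 100
= 72.8827%

72.8827%


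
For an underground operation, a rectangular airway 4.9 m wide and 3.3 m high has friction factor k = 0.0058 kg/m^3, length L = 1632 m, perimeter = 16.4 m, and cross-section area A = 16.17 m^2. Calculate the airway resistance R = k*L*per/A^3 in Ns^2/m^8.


0.0367 Ns^2/m^8

Compute the numerator:
k * L * per = 0.0058 * 1632 * 16.4
= 155.23584
Compute the denominator:
A^3 = 16.17^3 = 4227.952113
Resistance:
R = 155.23584 / 4227.952113
= 0.0367 Ns^2/m^8


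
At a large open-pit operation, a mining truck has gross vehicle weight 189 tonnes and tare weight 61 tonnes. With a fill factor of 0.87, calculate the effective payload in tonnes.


111.36 tonnes

Maximum payload = gross - tare
= 189 - 61 = 128 tonnes
Effective payload = max payload * fill factor
= 128 * 0.87
= 111.36 tonnes


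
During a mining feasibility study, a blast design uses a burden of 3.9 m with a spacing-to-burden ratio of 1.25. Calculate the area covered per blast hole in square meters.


19.0125 m^2

First, find the spacing:
Spacing = burden * ratio = 3.9 * 1.25
= 4.875 m
Then, calculate the area:
Area = burden * spacing = 3.9 * 4.875
= 19.0125 m^2


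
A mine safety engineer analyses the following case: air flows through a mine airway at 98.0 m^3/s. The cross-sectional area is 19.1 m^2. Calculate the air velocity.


5.1309 m/s

Velocity = flow rate / cross-sectional area
= 98.0 / 19.1
= 5.1309 m/s


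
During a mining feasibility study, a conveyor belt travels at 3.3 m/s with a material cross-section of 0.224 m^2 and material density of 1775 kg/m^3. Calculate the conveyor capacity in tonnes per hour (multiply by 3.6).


Volumetric flow = speed * area
= 3.3 * 0.224 = 0.7392 m^3/s
Mass flow = volumetric * density
= 0.7392 * 1775 = 1312.08 kg/s
Convert to t/h: multiply by 3.6
Capacity = 1312.08 * 3.6
= 4723.488 t/h

4723.488 t/h


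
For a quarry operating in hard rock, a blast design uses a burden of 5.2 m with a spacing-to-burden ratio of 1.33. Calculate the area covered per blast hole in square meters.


35.9632 m^2

First, find the spacing:
Spacing = burden * ratio = 5.2 * 1.33
= 6.916 m
Then, calculate the area:
Area = burden * spacing = 5.2 * 6.916
= 35.9632 m^2


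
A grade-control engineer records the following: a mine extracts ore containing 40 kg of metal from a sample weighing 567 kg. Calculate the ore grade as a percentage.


7.0547%

Ore grade = (metal mass / ore mass) * 100
= (40 / 567) * 100
= 0.07054673721 * 100
= 7.0547%


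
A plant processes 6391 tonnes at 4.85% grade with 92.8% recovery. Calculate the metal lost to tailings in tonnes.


22.3174 tonnes

Total metal in feed:
= 6391 * 4.85 / 100 = 309.9635 tonnes
Metal recovered:
= 309.9635 * 92.8 / 100 = 287.646128 tonnes
Metal lost to tailings:
= 309.9635 - 287.646128
= 22.3174 tonnes


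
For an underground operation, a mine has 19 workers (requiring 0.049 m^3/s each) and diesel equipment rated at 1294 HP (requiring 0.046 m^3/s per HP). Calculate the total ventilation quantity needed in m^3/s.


60.455 m^3/s

Airflow for workers:
Q_people = 19 * 0.049 = 0.931 m^3/s
Airflow for diesel equipment:
Q_diesel = 1294 * 0.046 = 59.524 m^3/s
Total ventilation:
Q_total = 0.931 + 59.524
= 60.455 m^3/s


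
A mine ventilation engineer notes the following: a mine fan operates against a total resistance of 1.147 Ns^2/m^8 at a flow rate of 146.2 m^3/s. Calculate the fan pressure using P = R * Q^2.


24516.4827 Pa

Compute Q^2:
Q^2 = 146.2^2 = 21374.44
Compute pressure:
P = R * Q^2 = 1.147 * 21374.44
= 24516.4827 Pa


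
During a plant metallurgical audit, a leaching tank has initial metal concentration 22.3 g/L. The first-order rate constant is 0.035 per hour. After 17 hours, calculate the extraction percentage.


44.8437%

Compute the exponent:
-k * t = -0.035 * 17 = -0.595
Remaining concentration:
C = 22.3 * exp(-0.595)
= 22.3 * 0.5515625659
= 12.29984522 g/L
Extracted = 22.3 - 12.29984522 = 10.00015478 g/L
Extraction % = 10.00015478 / 22.3 * 100
= 44.8437%


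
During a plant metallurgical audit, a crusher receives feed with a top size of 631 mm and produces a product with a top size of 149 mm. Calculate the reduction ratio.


4.2349

Reduction ratio = feed size / product size
= 631 / 149
= 4.2349


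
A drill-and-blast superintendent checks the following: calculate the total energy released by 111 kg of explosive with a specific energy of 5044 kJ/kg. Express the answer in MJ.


559.884 MJ

Energy = mass * specific_energy / 1000
= 111 * 5044 / 1000
= 559884 / 1000
= 559.884 MJ


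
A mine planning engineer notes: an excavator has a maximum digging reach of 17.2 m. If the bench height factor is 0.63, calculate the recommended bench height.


Bench height = reach * factor
= 17.2 * 0.63
= 10.836 m

10.836 m


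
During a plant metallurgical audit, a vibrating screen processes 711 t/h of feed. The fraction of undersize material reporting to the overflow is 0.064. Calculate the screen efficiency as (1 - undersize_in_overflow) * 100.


Screen efficiency = (1 - fraction of undersize in overflow) * 100
= (1 - 0.064) * 100
= 0.936 * 100
= 93.6%

93.6%


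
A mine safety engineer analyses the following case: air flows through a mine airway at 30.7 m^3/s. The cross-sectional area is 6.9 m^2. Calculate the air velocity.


Velocity = flow rate / cross-sectional area
= 30.7 / 6.9
= 4.4493 m/s

4.4493 m/s


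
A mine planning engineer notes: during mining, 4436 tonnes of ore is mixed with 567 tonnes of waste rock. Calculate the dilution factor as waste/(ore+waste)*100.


Total material = ore + waste
= 4436 + 567 = 5003 tonnes
Dilution = waste / total * 100
= 567 / 5003 * 100
= 0.1133320008 * 100
= 11.3332%

11.3332%


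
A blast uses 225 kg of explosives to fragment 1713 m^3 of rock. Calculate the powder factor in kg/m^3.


Powder factor = explosive mass / rock volume
= 225 / 1713
= 0.1313 kg/m^3

0.1313 kg/m^3


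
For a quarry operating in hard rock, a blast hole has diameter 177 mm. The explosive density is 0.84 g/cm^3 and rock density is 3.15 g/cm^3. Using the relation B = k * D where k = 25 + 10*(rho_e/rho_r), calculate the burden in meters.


First, compute k:
rho_e / rho_r = 0.84 / 3.15 = 0.2666666667
k = 25 + 10 * 0.2666666667 = 27.66666667
Then, compute burden:
B = k * D / 1000 = 27.66666667 * 177 / 1000
= 4897 / 1000
= 4.897 m

4.897 m


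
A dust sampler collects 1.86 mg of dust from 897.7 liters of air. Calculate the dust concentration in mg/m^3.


2.072 mg/m^3

Convert liters to m^3: 1 m^3 = 1000 L
Concentration = mass / volume * 1000
= 1.86 / 897.7 * 1000
= 0.00207196168 * 1000
= 2.072 mg/m^3


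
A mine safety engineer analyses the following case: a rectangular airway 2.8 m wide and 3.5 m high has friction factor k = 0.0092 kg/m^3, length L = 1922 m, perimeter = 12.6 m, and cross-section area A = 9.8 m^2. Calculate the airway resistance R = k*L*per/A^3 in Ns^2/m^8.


Compute the numerator:
k * L * per = 0.0092 * 1922 * 12.6
= 222.79824
Compute the denominator:
A^3 = 9.8^3 = 941.192
Resistance:
R = 222.79824 / 941.192
= 0.2367 Ns^2/m^8

0.2367 Ns^2/m^8


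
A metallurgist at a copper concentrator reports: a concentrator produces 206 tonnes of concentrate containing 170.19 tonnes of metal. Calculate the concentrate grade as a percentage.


Grade = (metal in concentrate / concentrate mass) * 100
= (170.19 / 206) * 100
= 0.8261650485 * 100
= 82.6165%

82.6165%


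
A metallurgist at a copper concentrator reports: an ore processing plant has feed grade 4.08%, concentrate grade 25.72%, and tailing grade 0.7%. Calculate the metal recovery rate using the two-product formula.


85.1609%

Using the two-product formula:
R = 100 * c * (f - t) / (f * (c - t))
Numerator = 100 * 25.72 * (4.08 - 0.7)
= 100 * 25.72 * 3.38
= 8693.36
Denominator = 4.08 * (25.72 - 0.7)
= 4.08 * 25.02
= 102.0816
R = 8693.36 / 102.0816
= 85.1609%


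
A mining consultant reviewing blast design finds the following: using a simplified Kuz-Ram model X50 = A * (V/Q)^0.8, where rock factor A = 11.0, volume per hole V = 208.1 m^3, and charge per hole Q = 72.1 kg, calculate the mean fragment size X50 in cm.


Compute V/Q:
V/Q = 208.1 / 72.1 = 2.886269071
Raise to the power 0.8:
(V/Q)^0.8 = 2.886269071^0.8 = 2.334906275
Multiply by A:
X50 = 11.0 * 2.334906275
= 25.684 cm

25.684 cm


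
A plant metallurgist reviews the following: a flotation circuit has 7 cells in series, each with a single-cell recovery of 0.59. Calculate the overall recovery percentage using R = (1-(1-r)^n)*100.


99.8052%

Complement of single-cell recovery:
1 - r = 1 - 0.59 = 0.41
Raise to power n:
(1 - r)^7 = 0.41^7 = 0.001947542739
Overall recovery:
R = (1 - 0.001947542739) * 100
= 99.8052%


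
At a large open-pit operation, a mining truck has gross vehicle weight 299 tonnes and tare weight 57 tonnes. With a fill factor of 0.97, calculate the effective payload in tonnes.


Maximum payload = gross - tare
= 299 - 57 = 242 tonnes
Effective payload = max payload * fill factor
= 242 * 0.97
= 234.74 tonnes

234.74 tonnes


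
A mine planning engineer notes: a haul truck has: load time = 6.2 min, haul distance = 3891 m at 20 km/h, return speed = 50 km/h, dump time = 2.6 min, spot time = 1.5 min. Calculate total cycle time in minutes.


Convert haul speed to m/min: 20 * 1000/60 = 333.3333333 m/min
Haul time = 3891 / 333.3333333 = 11.673 min
Convert return speed to m/min: 50 * 1000/60 = 833.3333333 m/min
Return time = 3891 / 833.3333333 = 4.6692 min
Total cycle time:
= 6.2 + 11.673 + 2.6 + 4.6692 + 1.5
= 26.6422 min

26.6422 min


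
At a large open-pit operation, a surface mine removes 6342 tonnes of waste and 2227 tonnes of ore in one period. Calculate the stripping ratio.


2.8478

Stripping ratio = waste tonnage / ore tonnage
= 6342 / 2227
= 2.8478


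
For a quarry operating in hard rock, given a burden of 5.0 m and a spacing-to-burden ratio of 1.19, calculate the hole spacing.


5.95 m

Spacing = burden * ratio
= 5.0 * 1.19
= 5.95 m


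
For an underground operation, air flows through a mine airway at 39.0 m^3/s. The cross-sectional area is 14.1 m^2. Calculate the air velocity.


Velocity = flow rate / cross-sectional area
= 39.0 / 14.1
= 2.766 m/s

2.766 m/s


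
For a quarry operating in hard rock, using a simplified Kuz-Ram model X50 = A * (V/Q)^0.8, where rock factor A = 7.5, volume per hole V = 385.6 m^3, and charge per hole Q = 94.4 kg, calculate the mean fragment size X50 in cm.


23.1203 cm

Compute V/Q:
V/Q = 385.6 / 94.4 = 4.084745763
Raise to the power 0.8:
(V/Q)^0.8 = 4.084745763^0.8 = 3.082705411
Multiply by A:
X50 = 7.5 * 3.082705411
= 23.1203 cm


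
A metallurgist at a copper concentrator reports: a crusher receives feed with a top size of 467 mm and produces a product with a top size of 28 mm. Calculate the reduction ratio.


Reduction ratio = feed size / product size
= 467 / 28
= 16.6786

16.6786


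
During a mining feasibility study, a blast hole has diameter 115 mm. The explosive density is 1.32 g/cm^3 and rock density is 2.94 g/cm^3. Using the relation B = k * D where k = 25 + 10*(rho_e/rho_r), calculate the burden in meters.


First, compute k:
rho_e / rho_r = 1.32 / 2.94 = 0.4489795918
k = 25 + 10 * 0.4489795918 = 29.48979592
Then, compute burden:
B = k * D / 1000 = 29.48979592 * 115 / 1000
= 3391.326531 / 1000
= 3.3913 m

3.3913 m


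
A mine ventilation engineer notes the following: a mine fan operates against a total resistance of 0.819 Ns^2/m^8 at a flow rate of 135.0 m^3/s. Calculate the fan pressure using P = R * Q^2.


Compute Q^2:
Q^2 = 135.0^2 = 18225.0
Compute pressure:
P = R * Q^2 = 0.819 * 18225.0
= 14926.275 Pa

14926.275 Pa


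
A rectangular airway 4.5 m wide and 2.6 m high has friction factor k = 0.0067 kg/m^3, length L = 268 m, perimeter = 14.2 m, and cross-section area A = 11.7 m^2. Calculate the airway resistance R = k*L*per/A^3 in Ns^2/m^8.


0.0159 Ns^2/m^8

Compute the numerator:
k * L * per = 0.0067 * 268 * 14.2
= 25.49752
Compute the denominator:
A^3 = 11.7^3 = 1601.613
Resistance:
R = 25.49752 / 1601.613
= 0.0159 Ns^2/m^8


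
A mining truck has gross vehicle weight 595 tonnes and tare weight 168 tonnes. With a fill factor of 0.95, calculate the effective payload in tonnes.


Maximum payload = gross - tare
= 595 - 168 = 427 tonnes
Effective payload = max payload * fill factor
= 427 * 0.95
= 405.65 tonnes

405.65 tonnes


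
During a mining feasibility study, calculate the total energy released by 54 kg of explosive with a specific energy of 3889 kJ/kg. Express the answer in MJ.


Energy = mass * specific_energy / 1000
= 54 * 3889 / 1000
= 210006 / 1000
= 210.006 MJ

210.006 MJ


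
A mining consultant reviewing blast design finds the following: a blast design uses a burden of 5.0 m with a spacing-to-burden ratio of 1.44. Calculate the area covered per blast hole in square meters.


First, find the spacing:
Spacing = burden * ratio = 5.0 * 1.44
= 7.2 m
Then, calculate the area:
Area = burden * spacing = 5.0 * 7.2
= 36.0 m^2

36.0 m^2


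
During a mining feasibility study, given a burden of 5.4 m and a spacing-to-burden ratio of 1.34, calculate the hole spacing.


Spacing = burden * ratio
= 5.4 * 1.34
= 7.236 m

7.236 m


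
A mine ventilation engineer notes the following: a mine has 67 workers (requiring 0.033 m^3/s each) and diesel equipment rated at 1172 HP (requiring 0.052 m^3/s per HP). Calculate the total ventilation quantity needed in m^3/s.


Airflow for workers:
Q_people = 67 * 0.033 = 2.211 m^3/s
Airflow for diesel equipment:
Q_diesel = 1172 * 0.052 = 60.944 m^3/s
Total ventilation:
Q_total = 2.211 + 60.944
= 63.155 m^3/s

63.155 m^3/s


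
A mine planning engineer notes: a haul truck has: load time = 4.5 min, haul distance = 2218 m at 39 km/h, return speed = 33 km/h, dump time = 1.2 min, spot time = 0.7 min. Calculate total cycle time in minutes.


13.845 min

Convert haul speed to m/min: 39 * 1000/60 = 650 m/min
Haul time = 2218 / 650 = 3.412307692 min
Convert return speed to m/min: 33 * 1000/60 = 550 m/min
Return time = 2218 / 550 = 4.032727273 min
Total cycle time:
= 4.5 + 3.412307692 + 1.2 + 4.032727273 + 0.7
= 13.845 min


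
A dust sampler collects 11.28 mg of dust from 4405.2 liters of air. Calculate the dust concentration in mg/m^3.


Convert liters to m^3: 1 m^3 = 1000 L
Concentration = mass / volume * 1000
= 11.28 / 4405.2 * 1000
= 0.002560610188 * 1000
= 2.5606 mg/m^3

2.5606 mg/m^3


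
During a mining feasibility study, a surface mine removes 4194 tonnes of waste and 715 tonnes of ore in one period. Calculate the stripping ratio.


Stripping ratio = waste tonnage / ore tonnage
= 4194 / 715
= 5.8657

5.8657


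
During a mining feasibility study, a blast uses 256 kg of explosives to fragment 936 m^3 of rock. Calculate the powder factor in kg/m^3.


0.2735 kg/m^3

Powder factor = explosive mass / rock volume
= 256 / 936
= 0.2735 kg/m^3


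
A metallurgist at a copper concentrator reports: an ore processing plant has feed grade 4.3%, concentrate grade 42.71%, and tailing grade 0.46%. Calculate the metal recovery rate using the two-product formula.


Using the two-product formula:
R = 100 * c * (f - t) / (f * (c - t))
Numerator = 100 * 42.71 * (4.3 - 0.46)
= 100 * 42.71 * 3.84
= 16400.64
Denominator = 4.3 * (42.71 - 0.46)
= 4.3 * 42.25
= 181.675
R = 16400.64 / 181.675
= 90.2746%

90.2746%


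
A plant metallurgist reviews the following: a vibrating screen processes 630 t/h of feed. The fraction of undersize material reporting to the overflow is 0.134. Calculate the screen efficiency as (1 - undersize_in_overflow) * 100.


86.6%

Screen efficiency = (1 - fraction of undersize in overflow) * 100
= (1 - 0.134) * 100
= 0.866 * 100
= 86.6%


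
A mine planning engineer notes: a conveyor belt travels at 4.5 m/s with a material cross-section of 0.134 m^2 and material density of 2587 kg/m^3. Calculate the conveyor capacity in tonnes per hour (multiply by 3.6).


Volumetric flow = speed * area
= 4.5 * 0.134 = 0.603 m^3/s
Mass flow = volumetric * density
= 0.603 * 2587 = 1559.961 kg/s
Convert to t/h: multiply by 3.6
Capacity = 1559.961 * 3.6
= 5615.8596 t/h

5615.8596 t/h


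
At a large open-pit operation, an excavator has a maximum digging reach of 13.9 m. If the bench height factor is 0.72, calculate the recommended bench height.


10.008 m

Bench height = reach * factor
= 13.9 * 0.72
= 10.008 m


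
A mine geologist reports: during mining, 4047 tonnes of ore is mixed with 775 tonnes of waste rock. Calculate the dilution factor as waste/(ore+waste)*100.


16.0722%

Total material = ore + waste
= 4047 + 775 = 4822 tonnes
Dilution = waste / total * 100
= 775 / 4822 * 100
= 0.1607216922 * 100
= 16.0722%


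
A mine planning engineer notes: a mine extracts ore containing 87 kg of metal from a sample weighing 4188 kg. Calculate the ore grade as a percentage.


Ore grade = (metal mass / ore mass) * 100
= (87 / 4188) * 100
= 0.02077363897 * 100
= 2.0774%

2.0774%


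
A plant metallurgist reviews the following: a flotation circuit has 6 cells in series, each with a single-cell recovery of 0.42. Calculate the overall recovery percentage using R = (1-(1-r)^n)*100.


Complement of single-cell recovery:
1 - r = 1 - 0.42 = 0.58
Raise to power n:
(1 - r)^6 = 0.58^6 = 0.03806869254
Overall recovery:
R = (1 - 0.03806869254) * 100
= 96.1931%

96.1931%


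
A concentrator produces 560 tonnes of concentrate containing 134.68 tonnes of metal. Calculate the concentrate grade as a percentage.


Grade = (metal in concentrate / concentrate mass) * 100
= (134.68 / 560) * 100
= 0.2405 * 100
= 24.05%

24.05%


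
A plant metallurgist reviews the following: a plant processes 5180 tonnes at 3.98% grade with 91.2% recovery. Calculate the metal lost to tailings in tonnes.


18.1424 tonnes

Total metal in feed:
= 5180 * 3.98 / 100 = 206.164 tonnes
Metal recovered:
= 206.164 * 91.2 / 100 = 188.021568 tonnes
Metal lost to tailings:
= 206.164 - 188.021568
= 18.1424 tonnes


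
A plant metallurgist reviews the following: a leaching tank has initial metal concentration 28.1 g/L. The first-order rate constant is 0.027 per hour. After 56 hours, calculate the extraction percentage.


Compute the exponent:
-k * t = -0.027 * 56 = -1.512
Remaining concentration:
C = 28.1 * exp(-1.512)
= 28.1 * 0.2204685995
= 6.195167647 g/L
Extracted = 28.1 - 6.195167647 = 21.90483235 g/L
Extraction % = 21.90483235 / 28.1 * 100
= 77.9531%

77.9531%


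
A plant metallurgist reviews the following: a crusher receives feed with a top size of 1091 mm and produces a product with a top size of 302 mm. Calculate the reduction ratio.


Reduction ratio = feed size / product size
= 1091 / 302
= 3.6126

3.6126


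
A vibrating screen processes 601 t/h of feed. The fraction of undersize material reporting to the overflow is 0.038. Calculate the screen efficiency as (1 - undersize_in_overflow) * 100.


96.2%

Screen efficiency = (1 - fraction of undersize in overflow) * 100
= (1 - 0.038) * 100
= 0.962 * 100
= 96.2%


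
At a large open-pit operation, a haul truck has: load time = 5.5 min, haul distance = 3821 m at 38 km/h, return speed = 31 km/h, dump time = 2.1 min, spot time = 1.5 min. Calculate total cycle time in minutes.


Convert haul speed to m/min: 38 * 1000/60 = 633.3333333 m/min
Haul time = 3821 / 633.3333333 = 6.033157895 min
Convert return speed to m/min: 31 * 1000/60 = 516.6666667 m/min
Return time = 3821 / 516.6666667 = 7.395483871 min
Total cycle time:
= 5.5 + 6.033157895 + 2.1 + 7.395483871 + 1.5
= 22.5286 min

22.5286 min


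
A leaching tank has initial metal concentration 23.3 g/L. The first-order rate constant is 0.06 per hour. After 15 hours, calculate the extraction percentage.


59.343%

Compute the exponent:
-k * t = -0.06 * 15 = -0.9
Remaining concentration:
C = 23.3 * exp(-0.9)
= 23.3 * 0.4065696597
= 9.473073072 g/L
Extracted = 23.3 - 9.473073072 = 13.82692693 g/L
Extraction % = 13.82692693 / 23.3 * 100
= 59.343%


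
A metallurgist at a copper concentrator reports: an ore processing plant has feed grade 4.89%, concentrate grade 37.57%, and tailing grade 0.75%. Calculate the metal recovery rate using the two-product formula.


Using the two-product formula:
R = 100 * c * (f - t) / (f * (c - t))
Numerator = 100 * 37.57 * (4.89 - 0.75)
= 100 * 37.57 * 4.14
= 15553.98
Denominator = 4.89 * (37.57 - 0.75)
= 4.89 * 36.82
= 180.0498
R = 15553.98 / 180.0498
= 86.3871%

86.3871%


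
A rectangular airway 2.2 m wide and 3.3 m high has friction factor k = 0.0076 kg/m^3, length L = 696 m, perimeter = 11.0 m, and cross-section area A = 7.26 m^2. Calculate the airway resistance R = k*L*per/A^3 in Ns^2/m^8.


Compute the numerator:
k * L * per = 0.0076 * 696 * 11.0
= 58.1856
Compute the denominator:
A^3 = 7.26^3 = 382.657176
Resistance:
R = 58.1856 / 382.657176
= 0.1521 Ns^2/m^8

0.1521 Ns^2/m^8


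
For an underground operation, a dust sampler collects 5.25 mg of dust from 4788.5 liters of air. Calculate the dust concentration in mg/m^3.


1.0964 mg/m^3

Convert liters to m^3: 1 m^3 = 1000 L
Concentration = mass / volume * 1000
= 5.25 / 4788.5 * 1000
= 0.001096376736 * 1000
= 1.0964 mg/m^3


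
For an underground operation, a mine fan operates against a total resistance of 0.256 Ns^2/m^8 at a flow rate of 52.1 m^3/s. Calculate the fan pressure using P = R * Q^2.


Compute Q^2:
Q^2 = 52.1^2 = 2714.41
Compute pressure:
P = R * Q^2 = 0.256 * 2714.41
= 694.889 Pa

694.889 Pa


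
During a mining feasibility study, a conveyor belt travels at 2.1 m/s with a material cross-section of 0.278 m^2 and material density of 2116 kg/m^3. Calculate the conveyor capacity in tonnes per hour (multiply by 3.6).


Volumetric flow = speed * area
= 2.1 * 0.278 = 0.5838 m^3/s
Mass flow = volumetric * density
= 0.5838 * 2116 = 1235.3208 kg/s
Convert to t/h: multiply by 3.6
Capacity = 1235.3208 * 3.6
= 4447.1549 t/h

4447.1549 t/h


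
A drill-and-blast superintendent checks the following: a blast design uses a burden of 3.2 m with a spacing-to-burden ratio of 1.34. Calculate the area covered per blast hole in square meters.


13.7216 m^2

First, find the spacing:
Spacing = burden * ratio = 3.2 * 1.34
= 4.288 m
Then, calculate the area:
Area = burden * spacing = 3.2 * 4.288
= 13.7216 m^2


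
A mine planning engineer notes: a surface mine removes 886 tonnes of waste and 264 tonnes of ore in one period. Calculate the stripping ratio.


Stripping ratio = waste tonnage / ore tonnage
= 886 / 264
= 3.3561

3.3561


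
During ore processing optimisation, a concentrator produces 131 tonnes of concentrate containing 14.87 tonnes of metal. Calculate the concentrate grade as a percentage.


Grade = (metal in concentrate / concentrate mass) * 100
= (14.87 / 131) * 100
= 0.1135114504 * 100
= 11.3511%

11.3511%


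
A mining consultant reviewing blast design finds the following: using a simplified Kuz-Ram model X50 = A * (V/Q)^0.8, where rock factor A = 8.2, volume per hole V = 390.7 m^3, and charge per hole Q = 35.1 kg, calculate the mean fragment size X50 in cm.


56.3693 cm

Compute V/Q:
V/Q = 390.7 / 35.1 = 11.13105413
Raise to the power 0.8:
(V/Q)^0.8 = 11.13105413^0.8 = 6.874308779
Multiply by A:
X50 = 8.2 * 6.874308779
= 56.3693 cm
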